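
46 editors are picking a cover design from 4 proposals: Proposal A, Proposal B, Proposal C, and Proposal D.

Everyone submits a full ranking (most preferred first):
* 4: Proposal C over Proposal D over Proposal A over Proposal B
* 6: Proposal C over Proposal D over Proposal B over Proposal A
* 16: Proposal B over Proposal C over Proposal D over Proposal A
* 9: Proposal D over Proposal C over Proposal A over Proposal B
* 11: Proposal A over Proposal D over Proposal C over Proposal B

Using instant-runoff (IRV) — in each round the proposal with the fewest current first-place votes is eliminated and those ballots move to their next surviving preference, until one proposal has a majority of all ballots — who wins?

Proposal C

Round 1: Proposal A 11, Proposal B 16, Proposal C 10, Proposal D 9. Proposal D eliminated.
Round 2: Proposal A 11, Proposal B 16, Proposal C 19. Proposal A eliminated.
Round 3: Proposal B 16, Proposal C 30. Proposal C has a majority (≥24).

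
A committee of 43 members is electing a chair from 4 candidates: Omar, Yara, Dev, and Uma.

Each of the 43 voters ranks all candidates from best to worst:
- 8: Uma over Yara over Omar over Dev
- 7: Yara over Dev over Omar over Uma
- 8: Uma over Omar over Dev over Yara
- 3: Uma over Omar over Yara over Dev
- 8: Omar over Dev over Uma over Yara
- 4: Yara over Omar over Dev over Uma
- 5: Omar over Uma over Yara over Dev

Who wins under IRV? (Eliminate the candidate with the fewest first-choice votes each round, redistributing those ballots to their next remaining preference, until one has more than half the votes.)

Omar

Round 1: Omar 13, Yara 11, Dev 0, Uma 19. Dev eliminated.
Round 2: Omar 13, Yara 11, Uma 19. Yara eliminated.
Round 3: Omar 24, Uma 19. Omar has a majority (≥22).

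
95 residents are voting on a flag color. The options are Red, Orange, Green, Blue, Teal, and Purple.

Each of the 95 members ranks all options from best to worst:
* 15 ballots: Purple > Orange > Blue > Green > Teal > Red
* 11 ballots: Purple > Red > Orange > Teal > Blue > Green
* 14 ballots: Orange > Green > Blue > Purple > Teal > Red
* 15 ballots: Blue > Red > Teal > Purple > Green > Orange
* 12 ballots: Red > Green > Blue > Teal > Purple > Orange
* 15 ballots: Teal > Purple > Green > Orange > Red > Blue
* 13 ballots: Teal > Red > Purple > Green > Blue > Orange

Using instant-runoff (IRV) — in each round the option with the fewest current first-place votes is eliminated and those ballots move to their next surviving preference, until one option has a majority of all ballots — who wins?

Blue

Round 1: Red 12, Orange 14, Green 0, Blue 15, Teal 28, Purple 26. Green eliminated.
Round 2: Red 12, Orange 14, Blue 15, Teal 28, Purple 26. Red eliminated.
Round 3: Orange 14, Blue 27, Teal 28, Purple 26. Orange eliminated.
Round 4: Blue 41, Teal 28, Purple 26. Purple eliminated.
Round 5: Blue 56, Teal 39. Blue has a majority (≥48).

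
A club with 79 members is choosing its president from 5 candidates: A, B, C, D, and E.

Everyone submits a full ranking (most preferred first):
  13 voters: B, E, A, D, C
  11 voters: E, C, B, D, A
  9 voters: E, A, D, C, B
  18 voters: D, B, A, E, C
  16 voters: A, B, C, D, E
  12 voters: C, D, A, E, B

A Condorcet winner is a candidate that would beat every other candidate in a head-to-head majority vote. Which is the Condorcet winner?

B vs A: 42–37
B vs C: 47–32
B vs D: 40–39
B vs E: 47–32
B beats every other candidate.

B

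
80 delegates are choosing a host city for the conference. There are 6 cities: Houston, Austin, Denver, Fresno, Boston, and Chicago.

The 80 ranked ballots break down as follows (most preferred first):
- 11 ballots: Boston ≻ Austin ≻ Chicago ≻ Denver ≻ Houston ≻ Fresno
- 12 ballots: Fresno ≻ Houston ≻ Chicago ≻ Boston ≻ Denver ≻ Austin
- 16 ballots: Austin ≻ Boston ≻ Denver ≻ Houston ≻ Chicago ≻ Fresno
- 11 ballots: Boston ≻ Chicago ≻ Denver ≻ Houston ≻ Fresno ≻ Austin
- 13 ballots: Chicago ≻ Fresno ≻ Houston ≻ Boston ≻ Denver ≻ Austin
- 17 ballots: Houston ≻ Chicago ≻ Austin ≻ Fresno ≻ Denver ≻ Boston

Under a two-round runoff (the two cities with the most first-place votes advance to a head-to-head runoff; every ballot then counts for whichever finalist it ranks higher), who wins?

Round 1 first-place votes: Houston 17, Austin 16, Denver 0, Fresno 12, Boston 22, Chicago 13. Boston and Houston advance.
Runoff: Boston is ranked above Houston on 38 ballots, Houston above Boston on 42.

Houston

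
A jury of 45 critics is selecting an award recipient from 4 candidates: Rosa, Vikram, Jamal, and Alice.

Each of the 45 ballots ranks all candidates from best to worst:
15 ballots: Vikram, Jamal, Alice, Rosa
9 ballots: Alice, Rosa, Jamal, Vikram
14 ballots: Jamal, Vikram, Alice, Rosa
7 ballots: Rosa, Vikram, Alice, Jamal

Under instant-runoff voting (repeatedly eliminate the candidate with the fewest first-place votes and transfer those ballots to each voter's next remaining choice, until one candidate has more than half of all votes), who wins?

Round 1: Rosa 7, Vikram 15, Jamal 14, Alice 9. Rosa eliminated.
Round 2: Vikram 22, Jamal 14, Alice 9. Alice eliminated.
Round 3: Vikram 22, Jamal 23. Jamal has a majority (≥23).

Jamal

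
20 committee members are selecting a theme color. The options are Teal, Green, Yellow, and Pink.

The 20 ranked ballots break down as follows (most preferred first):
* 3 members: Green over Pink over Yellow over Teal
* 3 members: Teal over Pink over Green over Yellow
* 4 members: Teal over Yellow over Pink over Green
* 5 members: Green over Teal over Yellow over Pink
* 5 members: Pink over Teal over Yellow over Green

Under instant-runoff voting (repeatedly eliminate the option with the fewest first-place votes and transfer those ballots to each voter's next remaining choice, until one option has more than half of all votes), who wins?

Round 1: Teal 7, Green 8, Yellow 0, Pink 5. Yellow eliminated.
Round 2: Teal 7, Green 8, Pink 5. Pink eliminated.
Round 3: Teal 12, Green 8. Teal has a majority (≥11).

Teal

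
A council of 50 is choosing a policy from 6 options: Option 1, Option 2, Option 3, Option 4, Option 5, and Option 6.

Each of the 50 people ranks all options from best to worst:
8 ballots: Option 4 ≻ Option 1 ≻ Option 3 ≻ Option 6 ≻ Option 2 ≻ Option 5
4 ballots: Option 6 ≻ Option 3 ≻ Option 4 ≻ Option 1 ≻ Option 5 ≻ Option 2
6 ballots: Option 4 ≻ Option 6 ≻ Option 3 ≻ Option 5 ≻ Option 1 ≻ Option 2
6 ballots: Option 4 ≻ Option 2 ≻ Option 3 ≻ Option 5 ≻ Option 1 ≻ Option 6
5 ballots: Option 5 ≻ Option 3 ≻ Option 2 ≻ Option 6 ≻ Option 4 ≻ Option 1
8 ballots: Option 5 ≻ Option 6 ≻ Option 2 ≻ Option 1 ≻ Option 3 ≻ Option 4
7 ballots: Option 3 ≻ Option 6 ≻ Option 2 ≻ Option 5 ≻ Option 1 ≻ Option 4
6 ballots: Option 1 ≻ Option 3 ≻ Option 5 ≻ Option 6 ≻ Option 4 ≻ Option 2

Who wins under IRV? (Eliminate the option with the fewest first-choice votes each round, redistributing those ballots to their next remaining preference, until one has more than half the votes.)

Option 3

Round 1: Option 1 6, Option 2 0, Option 3 7, Option 4 20, Option 5 13, Option 6 4. Option 2 eliminated.
Round 2: Option 1 6, Option 3 7, Option 4 20, Option 5 13, Option 6 4. Option 6 eliminated.
Round 3: Option 1 6, Option 3 11, Option 4 20, Option 5 13. Option 1 eliminated.
Round 4: Option 3 17, Option 4 20, Option 5 13. Option 5 eliminated.
Round 5: Option 3 30, Option 4 20. Option 3 has a majority (≥26).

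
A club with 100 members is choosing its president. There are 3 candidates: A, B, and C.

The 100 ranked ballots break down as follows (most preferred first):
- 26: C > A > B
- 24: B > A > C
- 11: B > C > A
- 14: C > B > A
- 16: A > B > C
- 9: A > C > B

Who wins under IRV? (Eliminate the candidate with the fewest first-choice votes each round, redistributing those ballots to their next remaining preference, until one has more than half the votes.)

B

Round 1: A 25, B 35, C 40. A eliminated.
Round 2: B 51, C 49. B has a majority (≥51).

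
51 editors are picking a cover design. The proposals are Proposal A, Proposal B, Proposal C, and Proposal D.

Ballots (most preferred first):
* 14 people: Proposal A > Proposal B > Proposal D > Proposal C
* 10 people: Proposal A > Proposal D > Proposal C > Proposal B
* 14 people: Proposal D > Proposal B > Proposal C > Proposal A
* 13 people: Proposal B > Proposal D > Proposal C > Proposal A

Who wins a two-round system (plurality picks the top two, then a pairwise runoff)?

Proposal D

Round 1 first-place votes: Proposal A 24, Proposal B 13, Proposal C 0, Proposal D 14. Proposal A and Proposal D advance.
Runoff: Proposal A is ranked above Proposal D on 24 ballots, Proposal D above Proposal A on 27.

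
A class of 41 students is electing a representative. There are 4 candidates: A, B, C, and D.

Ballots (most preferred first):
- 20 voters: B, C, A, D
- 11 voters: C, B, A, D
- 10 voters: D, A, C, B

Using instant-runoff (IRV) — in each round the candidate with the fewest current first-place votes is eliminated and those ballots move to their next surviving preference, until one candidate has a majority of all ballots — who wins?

Round 1: A 0, B 20, C 11, D 10. A eliminated.
Round 2: B 20, C 11, D 10. D eliminated.
Round 3: B 20, C 21. C has a majority (≥21).

C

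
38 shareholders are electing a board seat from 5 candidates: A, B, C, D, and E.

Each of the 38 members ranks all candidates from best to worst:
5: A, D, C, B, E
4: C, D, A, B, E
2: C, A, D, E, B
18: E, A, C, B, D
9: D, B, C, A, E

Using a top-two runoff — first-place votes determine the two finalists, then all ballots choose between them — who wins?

Round 1 first-place votes: A 5, B 0, C 6, D 9, E 18. E and D advance.
Runoff: E is ranked above D on 18 ballots, D above E on 20.

D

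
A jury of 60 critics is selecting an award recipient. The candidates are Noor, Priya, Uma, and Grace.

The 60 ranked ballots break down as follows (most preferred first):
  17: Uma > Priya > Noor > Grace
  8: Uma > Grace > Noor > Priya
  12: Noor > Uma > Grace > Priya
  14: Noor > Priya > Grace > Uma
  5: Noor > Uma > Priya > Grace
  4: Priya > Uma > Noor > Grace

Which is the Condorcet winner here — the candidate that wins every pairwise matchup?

Noor

Noor vs Priya: 39–21
Noor vs Uma: 31–29
Noor vs Grace: 52–8
Noor beats every other candidate.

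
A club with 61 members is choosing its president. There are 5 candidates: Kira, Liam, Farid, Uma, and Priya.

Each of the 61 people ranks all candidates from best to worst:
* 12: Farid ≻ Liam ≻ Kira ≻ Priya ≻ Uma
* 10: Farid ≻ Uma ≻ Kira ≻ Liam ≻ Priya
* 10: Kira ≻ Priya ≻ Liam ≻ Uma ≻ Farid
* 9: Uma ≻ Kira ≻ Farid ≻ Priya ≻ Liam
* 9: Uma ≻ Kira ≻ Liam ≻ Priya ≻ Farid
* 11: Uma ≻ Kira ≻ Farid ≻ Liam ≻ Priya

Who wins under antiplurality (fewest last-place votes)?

Last-place votes: Kira 0, Liam 9, Farid 19, Uma 12, Priya 21.

Kira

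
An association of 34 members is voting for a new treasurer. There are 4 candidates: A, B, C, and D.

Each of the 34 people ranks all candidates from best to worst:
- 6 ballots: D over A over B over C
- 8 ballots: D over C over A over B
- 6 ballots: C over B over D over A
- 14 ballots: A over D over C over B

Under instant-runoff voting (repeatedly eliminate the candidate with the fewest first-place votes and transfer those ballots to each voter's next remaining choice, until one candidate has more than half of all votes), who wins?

Round 1: A 14, B 0, C 6, D 14. B eliminated.
Round 2: A 14, C 6, D 14. C eliminated.
Round 3: A 14, D 20. D has a majority (≥18).

D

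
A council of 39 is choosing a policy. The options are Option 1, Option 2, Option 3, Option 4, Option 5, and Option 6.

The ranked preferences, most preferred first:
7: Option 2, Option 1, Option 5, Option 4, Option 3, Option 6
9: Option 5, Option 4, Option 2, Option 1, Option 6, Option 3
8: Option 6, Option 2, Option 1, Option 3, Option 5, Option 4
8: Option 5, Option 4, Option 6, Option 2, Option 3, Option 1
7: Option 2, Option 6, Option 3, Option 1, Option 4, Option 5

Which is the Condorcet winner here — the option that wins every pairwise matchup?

Option 2 vs Option 1: 39–0
Option 2 vs Option 3: 39–0
Option 2 vs Option 4: 22–17
Option 2 vs Option 5: 22–17
Option 2 vs Option 6: 23–16
Option 2 beats every other option.

Option 2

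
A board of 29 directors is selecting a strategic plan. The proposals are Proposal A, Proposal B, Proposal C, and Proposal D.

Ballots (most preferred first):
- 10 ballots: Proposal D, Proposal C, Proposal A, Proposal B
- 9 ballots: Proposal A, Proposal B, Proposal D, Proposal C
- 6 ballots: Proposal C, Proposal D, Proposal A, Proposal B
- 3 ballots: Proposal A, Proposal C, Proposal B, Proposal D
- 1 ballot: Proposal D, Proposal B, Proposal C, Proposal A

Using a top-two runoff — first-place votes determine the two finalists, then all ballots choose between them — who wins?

Round 1 first-place votes: Proposal A 12, Proposal B 0, Proposal C 6, Proposal D 11. Proposal A and Proposal D advance.
Runoff: Proposal A is ranked above Proposal D on 12 ballots, Proposal D above Proposal A on 17.

Proposal D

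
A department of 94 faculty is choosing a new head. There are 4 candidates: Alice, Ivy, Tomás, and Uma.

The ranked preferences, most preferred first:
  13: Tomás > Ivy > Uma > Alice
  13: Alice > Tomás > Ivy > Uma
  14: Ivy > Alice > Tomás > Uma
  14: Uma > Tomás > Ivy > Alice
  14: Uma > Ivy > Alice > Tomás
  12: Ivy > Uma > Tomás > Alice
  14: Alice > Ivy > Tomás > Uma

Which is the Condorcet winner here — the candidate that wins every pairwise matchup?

Ivy vs Alice: 67–27
Ivy vs Tomás: 54–40
Ivy vs Uma: 66–28
Ivy beats every other candidate.

Ivy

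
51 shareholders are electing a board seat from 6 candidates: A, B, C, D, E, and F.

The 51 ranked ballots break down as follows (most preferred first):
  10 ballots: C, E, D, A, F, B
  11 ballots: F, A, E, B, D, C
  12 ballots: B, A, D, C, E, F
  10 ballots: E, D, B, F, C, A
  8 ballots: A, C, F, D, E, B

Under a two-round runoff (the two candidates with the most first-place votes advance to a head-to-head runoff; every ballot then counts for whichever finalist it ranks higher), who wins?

Round 1 first-place votes: A 8, B 12, C 10, D 0, E 10, F 11. B and F advance.
Runoff: B is ranked above F on 22 ballots, F above B on 29.

F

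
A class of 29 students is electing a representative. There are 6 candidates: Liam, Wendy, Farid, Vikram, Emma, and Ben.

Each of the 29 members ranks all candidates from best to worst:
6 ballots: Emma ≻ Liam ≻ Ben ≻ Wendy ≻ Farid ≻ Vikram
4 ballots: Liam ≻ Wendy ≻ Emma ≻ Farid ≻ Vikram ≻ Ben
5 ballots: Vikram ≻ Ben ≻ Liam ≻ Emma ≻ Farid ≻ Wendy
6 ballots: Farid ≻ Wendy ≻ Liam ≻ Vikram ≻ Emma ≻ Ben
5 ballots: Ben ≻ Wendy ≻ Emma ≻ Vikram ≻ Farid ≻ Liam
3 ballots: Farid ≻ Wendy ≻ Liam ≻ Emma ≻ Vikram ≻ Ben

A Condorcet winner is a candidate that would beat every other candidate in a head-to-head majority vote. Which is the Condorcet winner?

Liam vs Wendy: 15–14
Liam vs Farid: 15–14
Liam vs Vikram: 19–10
Liam vs Emma: 18–11
Liam vs Ben: 19–10
Liam beats every other candidate.

Liam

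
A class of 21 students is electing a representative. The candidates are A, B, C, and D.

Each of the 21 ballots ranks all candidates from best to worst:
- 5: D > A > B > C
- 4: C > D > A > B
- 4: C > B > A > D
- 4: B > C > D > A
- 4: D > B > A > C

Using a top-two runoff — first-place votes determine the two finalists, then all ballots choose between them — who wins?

Round 1 first-place votes: A 0, B 4, C 8, D 9. D and C advance.
Runoff: D is ranked above C on 9 ballots, C above D on 12.

C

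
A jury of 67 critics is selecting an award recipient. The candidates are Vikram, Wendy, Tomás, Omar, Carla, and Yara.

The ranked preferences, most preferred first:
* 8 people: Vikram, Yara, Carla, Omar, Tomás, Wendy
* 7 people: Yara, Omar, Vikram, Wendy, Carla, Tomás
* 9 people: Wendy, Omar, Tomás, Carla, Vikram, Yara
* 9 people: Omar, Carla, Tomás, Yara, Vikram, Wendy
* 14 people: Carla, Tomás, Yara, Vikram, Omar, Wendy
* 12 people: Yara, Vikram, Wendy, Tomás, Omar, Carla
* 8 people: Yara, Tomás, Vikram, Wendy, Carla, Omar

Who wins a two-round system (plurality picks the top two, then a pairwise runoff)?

Round 1 first-place votes: Vikram 8, Wendy 9, Tomás 0, Omar 9, Carla 14, Yara 27. Yara and Carla advance.
Runoff: Yara is ranked above Carla on 35 ballots, Carla above Yara on 32.

Yara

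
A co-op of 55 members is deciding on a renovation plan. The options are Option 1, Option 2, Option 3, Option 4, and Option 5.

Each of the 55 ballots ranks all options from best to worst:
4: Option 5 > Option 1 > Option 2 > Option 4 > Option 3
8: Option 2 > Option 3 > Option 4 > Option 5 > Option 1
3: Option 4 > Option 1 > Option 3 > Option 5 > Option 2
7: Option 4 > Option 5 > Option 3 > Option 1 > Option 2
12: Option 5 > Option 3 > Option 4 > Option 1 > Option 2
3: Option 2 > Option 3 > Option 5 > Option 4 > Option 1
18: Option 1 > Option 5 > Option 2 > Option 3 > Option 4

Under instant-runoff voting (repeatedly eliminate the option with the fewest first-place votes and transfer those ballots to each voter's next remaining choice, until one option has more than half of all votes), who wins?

Round 1: Option 1 18, Option 2 11, Option 3 0, Option 4 10, Option 5 16. Option 3 eliminated.
Round 2: Option 1 18, Option 2 11, Option 4 10, Option 5 16. Option 4 eliminated.
Round 3: Option 1 21, Option 2 11, Option 5 23. Option 2 eliminated.
Round 4: Option 1 21, Option 5 34. Option 5 has a majority (≥28).

Option 5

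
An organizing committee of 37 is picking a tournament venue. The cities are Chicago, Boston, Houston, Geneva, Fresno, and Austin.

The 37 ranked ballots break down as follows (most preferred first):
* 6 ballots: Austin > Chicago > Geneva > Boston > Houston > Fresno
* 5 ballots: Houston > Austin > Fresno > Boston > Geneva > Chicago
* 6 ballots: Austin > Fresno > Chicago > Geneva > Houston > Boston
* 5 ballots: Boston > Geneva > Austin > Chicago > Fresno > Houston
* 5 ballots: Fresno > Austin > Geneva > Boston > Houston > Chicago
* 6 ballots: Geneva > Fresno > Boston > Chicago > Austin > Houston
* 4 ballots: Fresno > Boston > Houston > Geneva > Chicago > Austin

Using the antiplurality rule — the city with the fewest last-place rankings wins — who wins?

Last-place votes: Chicago 10, Boston 6, Houston 11, Geneva 0, Fresno 6, Austin 4.

Geneva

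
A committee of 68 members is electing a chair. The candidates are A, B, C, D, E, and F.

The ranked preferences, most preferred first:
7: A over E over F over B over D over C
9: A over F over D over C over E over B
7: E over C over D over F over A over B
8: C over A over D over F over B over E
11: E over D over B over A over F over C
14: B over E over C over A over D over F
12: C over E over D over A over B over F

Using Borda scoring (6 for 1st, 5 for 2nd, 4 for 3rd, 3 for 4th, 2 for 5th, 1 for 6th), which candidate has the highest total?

A: 7×6 + 9×6 + 7×2 + 8×5 + 11×3 + 14×3 + 12×3 = 261
B: 7×3 + 9×1 + 7×1 + 8×2 + 11×4 + 14×6 + 12×2 = 205
C: 7×1 + 9×3 + 7×5 + 8×6 + 11×1 + 14×4 + 12×6 = 256
D: 7×2 + 9×4 + 7×4 + 8×4 + 11×5 + 14×2 + 12×4 = 241
E: 7×5 + 9×2 + 7×6 + 8×1 + 11×6 + 14×5 + 12×5 = 299
F: 7×4 + 9×5 + 7×3 + 8×3 + 11×2 + 14×1 + 12×1 = 166

E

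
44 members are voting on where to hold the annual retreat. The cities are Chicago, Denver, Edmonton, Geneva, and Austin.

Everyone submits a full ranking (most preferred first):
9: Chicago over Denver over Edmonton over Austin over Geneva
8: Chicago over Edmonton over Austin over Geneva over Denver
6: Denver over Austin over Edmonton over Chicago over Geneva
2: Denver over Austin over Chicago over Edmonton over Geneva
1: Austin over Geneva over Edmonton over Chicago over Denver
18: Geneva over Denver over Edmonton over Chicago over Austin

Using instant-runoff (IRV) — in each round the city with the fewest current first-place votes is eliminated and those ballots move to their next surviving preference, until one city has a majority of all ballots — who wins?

Round 1: Chicago 17, Denver 8, Edmonton 0, Geneva 18, Austin 1. Edmonton eliminated.
Round 2: Chicago 17, Denver 8, Geneva 18, Austin 1. Austin eliminated.
Round 3: Chicago 17, Denver 8, Geneva 19. Denver eliminated.
Round 4: Chicago 25, Geneva 19. Chicago has a majority (≥23).

Chicago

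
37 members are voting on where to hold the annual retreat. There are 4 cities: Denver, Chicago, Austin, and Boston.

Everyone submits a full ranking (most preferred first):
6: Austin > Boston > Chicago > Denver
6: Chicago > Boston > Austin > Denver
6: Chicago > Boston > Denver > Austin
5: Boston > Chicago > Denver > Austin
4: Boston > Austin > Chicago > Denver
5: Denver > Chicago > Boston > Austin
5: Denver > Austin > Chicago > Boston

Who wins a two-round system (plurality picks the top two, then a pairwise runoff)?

Round 1 first-place votes: Denver 10, Chicago 12, Austin 6, Boston 9. Chicago and Denver advance.
Runoff: Chicago is ranked above Denver on 27 ballots, Denver above Chicago on 10.

Chicago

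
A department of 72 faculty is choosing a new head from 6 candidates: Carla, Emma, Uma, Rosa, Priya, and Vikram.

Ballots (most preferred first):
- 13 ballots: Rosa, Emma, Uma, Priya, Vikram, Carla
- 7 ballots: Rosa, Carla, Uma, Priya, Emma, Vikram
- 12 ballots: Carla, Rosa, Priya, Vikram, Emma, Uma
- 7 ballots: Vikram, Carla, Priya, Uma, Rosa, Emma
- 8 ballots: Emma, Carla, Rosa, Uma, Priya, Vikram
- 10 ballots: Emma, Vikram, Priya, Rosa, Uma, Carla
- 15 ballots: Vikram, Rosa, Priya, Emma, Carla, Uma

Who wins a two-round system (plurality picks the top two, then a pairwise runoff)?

Rosa

Round 1 first-place votes: Carla 12, Emma 18, Uma 0, Rosa 20, Priya 0, Vikram 22. Vikram and Rosa advance.
Runoff: Vikram is ranked above Rosa on 32 ballots, Rosa above Vikram on 40.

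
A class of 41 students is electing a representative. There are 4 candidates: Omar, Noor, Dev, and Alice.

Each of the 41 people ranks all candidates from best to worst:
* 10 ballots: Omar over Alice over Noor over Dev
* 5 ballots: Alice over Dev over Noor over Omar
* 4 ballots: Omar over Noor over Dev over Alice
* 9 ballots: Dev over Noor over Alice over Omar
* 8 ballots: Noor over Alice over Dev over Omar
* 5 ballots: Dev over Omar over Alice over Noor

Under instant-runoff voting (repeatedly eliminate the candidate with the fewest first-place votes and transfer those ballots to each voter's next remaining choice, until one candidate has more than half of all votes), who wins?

Round 1: Omar 14, Noor 8, Dev 14, Alice 5. Alice eliminated.
Round 2: Omar 14, Noor 8, Dev 19. Noor eliminated.
Round 3: Omar 14, Dev 27. Dev has a majority (≥21).

Dev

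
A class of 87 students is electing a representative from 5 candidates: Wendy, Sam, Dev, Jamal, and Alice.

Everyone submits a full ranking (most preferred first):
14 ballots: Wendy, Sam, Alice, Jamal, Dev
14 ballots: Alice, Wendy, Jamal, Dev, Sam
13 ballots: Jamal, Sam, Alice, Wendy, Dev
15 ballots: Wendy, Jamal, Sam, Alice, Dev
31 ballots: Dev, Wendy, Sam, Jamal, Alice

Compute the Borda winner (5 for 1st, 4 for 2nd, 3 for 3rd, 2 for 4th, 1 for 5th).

Wendy

Wendy: 14×5 + 14×4 + 13×2 + 15×5 + 31×4 = 351
Sam: 14×4 + 14×1 + 13×4 + 15×3 + 31×3 = 260
Dev: 14×1 + 14×2 + 13×1 + 15×1 + 31×5 = 225
Jamal: 14×2 + 14×3 + 13×5 + 15×4 + 31×2 = 257
Alice: 14×3 + 14×5 + 13×3 + 15×2 + 31×1 = 212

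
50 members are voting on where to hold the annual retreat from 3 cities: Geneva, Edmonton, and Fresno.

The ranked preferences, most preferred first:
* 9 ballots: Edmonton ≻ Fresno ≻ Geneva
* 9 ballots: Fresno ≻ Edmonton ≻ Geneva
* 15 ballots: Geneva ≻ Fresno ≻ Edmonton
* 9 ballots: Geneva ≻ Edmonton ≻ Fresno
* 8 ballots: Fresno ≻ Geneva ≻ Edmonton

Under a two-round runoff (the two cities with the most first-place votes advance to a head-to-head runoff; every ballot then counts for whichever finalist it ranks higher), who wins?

Fresno

Round 1 first-place votes: Geneva 24, Edmonton 9, Fresno 17. Geneva and Fresno advance.
Runoff: Geneva is ranked above Fresno on 24 ballots, Fresno above Geneva on 26.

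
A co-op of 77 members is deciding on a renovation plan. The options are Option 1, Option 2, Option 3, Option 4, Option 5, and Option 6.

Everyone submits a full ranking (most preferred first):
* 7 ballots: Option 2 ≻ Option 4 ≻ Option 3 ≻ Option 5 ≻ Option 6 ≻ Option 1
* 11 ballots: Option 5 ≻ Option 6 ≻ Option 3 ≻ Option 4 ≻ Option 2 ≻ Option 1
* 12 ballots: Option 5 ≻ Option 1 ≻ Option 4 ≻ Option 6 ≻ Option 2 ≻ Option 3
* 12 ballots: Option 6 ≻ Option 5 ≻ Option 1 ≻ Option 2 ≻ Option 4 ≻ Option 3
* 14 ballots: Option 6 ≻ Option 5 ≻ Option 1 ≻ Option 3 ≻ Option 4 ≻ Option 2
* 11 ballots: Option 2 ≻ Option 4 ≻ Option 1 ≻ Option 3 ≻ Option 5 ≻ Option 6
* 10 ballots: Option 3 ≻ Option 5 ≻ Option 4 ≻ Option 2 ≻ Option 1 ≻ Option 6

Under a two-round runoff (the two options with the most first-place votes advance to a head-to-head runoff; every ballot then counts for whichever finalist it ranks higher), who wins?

Round 1 first-place votes: Option 1 0, Option 2 18, Option 3 10, Option 4 0, Option 5 23, Option 6 26. Option 6 and Option 5 advance.
Runoff: Option 6 is ranked above Option 5 on 26 ballots, Option 5 above Option 6 on 51.

Option 5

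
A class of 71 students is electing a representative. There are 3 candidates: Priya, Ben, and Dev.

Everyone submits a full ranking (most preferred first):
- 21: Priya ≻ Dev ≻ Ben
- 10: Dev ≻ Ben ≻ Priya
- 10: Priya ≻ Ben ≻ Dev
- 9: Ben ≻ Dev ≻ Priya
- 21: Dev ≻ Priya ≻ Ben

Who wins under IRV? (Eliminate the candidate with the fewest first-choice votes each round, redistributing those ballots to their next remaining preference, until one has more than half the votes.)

Dev

Round 1: Priya 31, Ben 9, Dev 31. Ben eliminated.
Round 2: Priya 31, Dev 40. Dev has a majority (≥36).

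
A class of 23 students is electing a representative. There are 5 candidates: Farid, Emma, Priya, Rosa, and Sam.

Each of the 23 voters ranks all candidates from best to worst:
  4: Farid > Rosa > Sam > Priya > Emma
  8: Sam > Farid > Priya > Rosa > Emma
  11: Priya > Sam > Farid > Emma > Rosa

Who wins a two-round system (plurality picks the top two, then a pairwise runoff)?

Sam

Round 1 first-place votes: Farid 4, Emma 0, Priya 11, Rosa 0, Sam 8. Priya and Sam advance.
Runoff: Priya is ranked above Sam on 11 ballots, Sam above Priya on 12.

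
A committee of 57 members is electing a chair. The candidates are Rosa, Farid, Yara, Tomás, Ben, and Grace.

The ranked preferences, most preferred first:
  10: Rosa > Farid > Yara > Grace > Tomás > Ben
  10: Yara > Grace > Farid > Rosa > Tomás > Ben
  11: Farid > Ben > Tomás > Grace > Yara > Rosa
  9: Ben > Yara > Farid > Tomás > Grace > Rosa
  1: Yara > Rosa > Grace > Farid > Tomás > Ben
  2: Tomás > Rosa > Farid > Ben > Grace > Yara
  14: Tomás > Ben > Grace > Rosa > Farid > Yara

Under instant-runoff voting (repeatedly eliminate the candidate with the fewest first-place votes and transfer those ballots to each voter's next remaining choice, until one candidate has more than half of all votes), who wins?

Round 1: Rosa 10, Farid 11, Yara 11, Tomás 16, Ben 9, Grace 0. Grace eliminated.
Round 2: Rosa 10, Farid 11, Yara 11, Tomás 16, Ben 9. Ben eliminated.
Round 3: Rosa 10, Farid 11, Yara 20, Tomás 16. Rosa eliminated.
Round 4: Farid 21, Yara 20, Tomás 16. Tomás eliminated.
Round 5: Farid 37, Yara 20. Farid has a majority (≥29).

Farid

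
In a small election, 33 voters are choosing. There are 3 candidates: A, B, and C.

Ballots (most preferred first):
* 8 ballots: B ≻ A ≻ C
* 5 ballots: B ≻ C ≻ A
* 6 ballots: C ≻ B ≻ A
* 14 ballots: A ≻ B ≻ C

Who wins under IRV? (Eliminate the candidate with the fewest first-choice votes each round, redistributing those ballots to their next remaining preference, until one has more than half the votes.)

Round 1: A 14, B 13, C 6. C eliminated.
Round 2: A 14, B 19. B has a majority (≥17).

B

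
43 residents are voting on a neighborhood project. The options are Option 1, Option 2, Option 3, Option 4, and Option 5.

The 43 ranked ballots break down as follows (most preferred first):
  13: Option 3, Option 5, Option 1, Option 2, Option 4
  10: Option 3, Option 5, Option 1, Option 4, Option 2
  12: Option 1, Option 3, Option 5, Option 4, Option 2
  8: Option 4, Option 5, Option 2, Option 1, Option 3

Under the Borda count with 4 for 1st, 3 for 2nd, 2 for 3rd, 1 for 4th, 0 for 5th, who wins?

Option 1: 13×2 + 10×2 + 12×4 + 8×1 = 102
Option 2: 13×1 + 10×0 + 12×0 + 8×2 = 29
Option 3: 13×4 + 10×4 + 12×3 + 8×0 = 128
Option 4: 13×0 + 10×1 + 12×1 + 8×4 = 54
Option 5: 13×3 + 10×3 + 12×2 + 8×3 = 117

Option 3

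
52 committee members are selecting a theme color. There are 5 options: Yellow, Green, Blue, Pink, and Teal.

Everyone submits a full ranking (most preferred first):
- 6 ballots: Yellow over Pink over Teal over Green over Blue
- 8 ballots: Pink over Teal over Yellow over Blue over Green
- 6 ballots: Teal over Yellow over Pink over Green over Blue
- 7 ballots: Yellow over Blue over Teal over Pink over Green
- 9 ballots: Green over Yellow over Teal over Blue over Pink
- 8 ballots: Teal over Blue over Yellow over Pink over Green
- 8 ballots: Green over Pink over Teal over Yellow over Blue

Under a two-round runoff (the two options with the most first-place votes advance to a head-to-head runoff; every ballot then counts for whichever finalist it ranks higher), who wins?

Teal

Round 1 first-place votes: Yellow 13, Green 17, Blue 0, Pink 8, Teal 14. Green and Teal advance.
Runoff: Green is ranked above Teal on 17 ballots, Teal above Green on 35.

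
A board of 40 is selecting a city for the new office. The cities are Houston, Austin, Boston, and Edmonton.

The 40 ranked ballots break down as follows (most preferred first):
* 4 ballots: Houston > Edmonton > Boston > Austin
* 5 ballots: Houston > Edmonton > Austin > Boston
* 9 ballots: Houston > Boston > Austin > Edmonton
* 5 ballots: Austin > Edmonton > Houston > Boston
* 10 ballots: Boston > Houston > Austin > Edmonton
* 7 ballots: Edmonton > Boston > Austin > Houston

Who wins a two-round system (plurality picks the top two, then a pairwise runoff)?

Round 1 first-place votes: Houston 18, Austin 5, Boston 10, Edmonton 7. Houston and Boston advance.
Runoff: Houston is ranked above Boston on 23 ballots, Boston above Houston on 17.

Houston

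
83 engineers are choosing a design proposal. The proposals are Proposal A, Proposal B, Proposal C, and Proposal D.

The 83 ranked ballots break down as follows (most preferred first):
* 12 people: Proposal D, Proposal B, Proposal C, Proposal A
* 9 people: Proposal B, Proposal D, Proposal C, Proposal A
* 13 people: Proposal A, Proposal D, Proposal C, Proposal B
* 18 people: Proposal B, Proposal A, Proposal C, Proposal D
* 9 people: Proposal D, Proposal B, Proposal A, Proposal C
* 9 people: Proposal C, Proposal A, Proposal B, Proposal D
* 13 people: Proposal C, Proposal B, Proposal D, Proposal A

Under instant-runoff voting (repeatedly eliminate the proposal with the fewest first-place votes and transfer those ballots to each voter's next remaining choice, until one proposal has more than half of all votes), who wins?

Proposal B

Round 1: Proposal A 13, Proposal B 27, Proposal C 22, Proposal D 21. Proposal A eliminated.
Round 2: Proposal B 27, Proposal C 22, Proposal D 34. Proposal C eliminated.
Round 3: Proposal B 49, Proposal D 34. Proposal B has a majority (≥42).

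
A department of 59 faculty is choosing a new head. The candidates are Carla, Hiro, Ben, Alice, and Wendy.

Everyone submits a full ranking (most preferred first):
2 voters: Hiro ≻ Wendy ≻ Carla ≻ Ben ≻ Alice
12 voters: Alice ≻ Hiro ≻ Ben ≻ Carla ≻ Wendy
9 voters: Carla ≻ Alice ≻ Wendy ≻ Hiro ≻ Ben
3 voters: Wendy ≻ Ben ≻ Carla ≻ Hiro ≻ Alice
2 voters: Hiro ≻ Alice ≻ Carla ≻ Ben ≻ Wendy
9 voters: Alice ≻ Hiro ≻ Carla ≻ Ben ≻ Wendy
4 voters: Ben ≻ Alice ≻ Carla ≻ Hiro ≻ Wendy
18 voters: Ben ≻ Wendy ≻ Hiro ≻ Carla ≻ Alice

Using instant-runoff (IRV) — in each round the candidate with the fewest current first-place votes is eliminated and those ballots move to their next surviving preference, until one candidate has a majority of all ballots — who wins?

Alice

Round 1: Carla 9, Hiro 4, Ben 22, Alice 21, Wendy 3. Wendy eliminated.
Round 2: Carla 9, Hiro 4, Ben 25, Alice 21. Hiro eliminated.
Round 3: Carla 11, Ben 25, Alice 23. Carla eliminated.
Round 4: Ben 27, Alice 32. Alice has a majority (≥30).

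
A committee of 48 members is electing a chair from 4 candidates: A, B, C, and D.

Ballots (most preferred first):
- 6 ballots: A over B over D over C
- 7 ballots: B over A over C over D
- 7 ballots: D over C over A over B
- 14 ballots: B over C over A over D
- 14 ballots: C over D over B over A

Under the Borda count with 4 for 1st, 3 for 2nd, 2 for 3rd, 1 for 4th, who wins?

C

A: 6×4 + 7×3 + 7×2 + 14×2 + 14×1 = 101
B: 6×3 + 7×4 + 7×1 + 14×4 + 14×2 = 137
C: 6×1 + 7×2 + 7×3 + 14×3 + 14×4 = 139
D: 6×2 + 7×1 + 7×4 + 14×1 + 14×3 = 103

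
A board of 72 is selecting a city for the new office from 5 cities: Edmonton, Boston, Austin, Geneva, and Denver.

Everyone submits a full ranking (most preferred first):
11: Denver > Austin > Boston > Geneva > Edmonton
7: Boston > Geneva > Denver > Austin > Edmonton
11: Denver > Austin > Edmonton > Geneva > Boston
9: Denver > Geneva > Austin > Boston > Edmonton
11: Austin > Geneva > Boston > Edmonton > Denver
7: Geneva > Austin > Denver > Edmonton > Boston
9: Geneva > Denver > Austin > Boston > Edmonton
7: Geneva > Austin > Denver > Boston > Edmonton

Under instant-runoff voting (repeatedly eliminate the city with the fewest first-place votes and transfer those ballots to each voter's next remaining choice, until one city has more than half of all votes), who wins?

Geneva

Round 1: Edmonton 0, Boston 7, Austin 11, Geneva 23, Denver 31. Edmonton eliminated.
Round 2: Boston 7, Austin 11, Geneva 23, Denver 31. Boston eliminated.
Round 3: Austin 11, Geneva 30, Denver 31. Austin eliminated.
Round 4: Geneva 41, Denver 31. Geneva has a majority (≥37).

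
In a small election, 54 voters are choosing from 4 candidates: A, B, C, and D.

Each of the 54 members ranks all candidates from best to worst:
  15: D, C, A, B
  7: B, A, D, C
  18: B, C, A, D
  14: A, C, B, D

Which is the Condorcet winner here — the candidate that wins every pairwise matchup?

C

C vs A: 33–21
C vs B: 29–25
C vs D: 32–22
C beats every other candidate.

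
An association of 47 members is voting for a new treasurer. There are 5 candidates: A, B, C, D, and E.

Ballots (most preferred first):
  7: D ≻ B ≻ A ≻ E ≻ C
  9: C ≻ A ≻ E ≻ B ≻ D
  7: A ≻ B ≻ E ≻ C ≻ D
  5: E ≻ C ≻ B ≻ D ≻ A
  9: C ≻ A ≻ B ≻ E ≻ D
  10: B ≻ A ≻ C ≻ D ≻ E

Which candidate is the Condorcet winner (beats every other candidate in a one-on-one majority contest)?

A vs B: 25–22
A vs C: 24–23
A vs D: 35–12
A vs E: 42–5
A beats every other candidate.

A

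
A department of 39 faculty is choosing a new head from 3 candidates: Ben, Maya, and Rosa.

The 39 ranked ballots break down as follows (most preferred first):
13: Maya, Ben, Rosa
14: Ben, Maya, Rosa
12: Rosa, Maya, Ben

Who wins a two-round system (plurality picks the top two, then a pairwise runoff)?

Maya

Round 1 first-place votes: Ben 14, Maya 13, Rosa 12. Ben and Maya advance.
Runoff: Ben is ranked above Maya on 14 ballots, Maya above Ben on 25.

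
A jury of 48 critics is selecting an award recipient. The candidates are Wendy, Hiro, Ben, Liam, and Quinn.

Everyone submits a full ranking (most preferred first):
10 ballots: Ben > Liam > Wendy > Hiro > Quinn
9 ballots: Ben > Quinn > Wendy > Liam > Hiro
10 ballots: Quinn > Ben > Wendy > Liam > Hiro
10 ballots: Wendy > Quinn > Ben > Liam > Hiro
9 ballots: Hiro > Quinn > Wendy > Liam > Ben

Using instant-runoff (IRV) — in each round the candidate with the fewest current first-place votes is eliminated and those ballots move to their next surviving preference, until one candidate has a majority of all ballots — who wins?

Quinn

Round 1: Wendy 10, Hiro 9, Ben 19, Liam 0, Quinn 10. Liam eliminated.
Round 2: Wendy 10, Hiro 9, Ben 19, Quinn 10. Hiro eliminated.
Round 3: Wendy 10, Ben 19, Quinn 19. Wendy eliminated.
Round 4: Ben 19, Quinn 29. Quinn has a majority (≥25).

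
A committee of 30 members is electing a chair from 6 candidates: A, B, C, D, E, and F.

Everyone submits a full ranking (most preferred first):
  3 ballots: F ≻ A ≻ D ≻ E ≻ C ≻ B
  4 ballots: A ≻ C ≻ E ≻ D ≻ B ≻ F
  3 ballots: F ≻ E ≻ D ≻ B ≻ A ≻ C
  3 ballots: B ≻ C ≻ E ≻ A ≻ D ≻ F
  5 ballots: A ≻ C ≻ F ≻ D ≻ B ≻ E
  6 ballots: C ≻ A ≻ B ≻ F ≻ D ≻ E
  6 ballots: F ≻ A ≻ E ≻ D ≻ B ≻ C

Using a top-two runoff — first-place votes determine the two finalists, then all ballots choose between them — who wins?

Round 1 first-place votes: A 9, B 3, C 6, D 0, E 0, F 12. F and A advance.
Runoff: F is ranked above A on 12 ballots, A above F on 18.

A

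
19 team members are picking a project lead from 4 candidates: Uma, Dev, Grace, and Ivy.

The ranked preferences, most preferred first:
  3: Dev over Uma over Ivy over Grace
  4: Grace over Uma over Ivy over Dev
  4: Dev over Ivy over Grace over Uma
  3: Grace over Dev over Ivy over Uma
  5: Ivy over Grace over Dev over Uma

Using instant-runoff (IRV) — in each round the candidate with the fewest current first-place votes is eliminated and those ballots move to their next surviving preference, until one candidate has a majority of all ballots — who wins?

Grace

Round 1: Uma 0, Dev 7, Grace 7, Ivy 5. Uma eliminated.
Round 2: Dev 7, Grace 7, Ivy 5. Ivy eliminated.
Round 3: Dev 7, Grace 12. Grace has a majority (≥10).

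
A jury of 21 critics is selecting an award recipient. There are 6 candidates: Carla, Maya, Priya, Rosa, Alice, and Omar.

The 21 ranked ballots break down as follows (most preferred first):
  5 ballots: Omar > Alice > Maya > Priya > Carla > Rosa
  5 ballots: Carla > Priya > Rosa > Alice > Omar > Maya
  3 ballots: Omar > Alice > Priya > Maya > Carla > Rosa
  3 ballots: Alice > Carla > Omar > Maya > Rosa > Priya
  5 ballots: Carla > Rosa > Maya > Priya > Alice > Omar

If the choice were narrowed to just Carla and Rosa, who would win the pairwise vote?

Carla

Carla is ranked above Rosa on 21 ballots; Rosa above Carla on 0.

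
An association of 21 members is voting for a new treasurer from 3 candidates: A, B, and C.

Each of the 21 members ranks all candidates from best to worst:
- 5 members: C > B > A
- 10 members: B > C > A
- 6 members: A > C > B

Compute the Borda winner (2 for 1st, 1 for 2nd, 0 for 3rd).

C

A: 5×0 + 10×0 + 6×2 = 12
B: 5×1 + 10×2 + 6×0 = 25
C: 5×2 + 10×1 + 6×1 = 26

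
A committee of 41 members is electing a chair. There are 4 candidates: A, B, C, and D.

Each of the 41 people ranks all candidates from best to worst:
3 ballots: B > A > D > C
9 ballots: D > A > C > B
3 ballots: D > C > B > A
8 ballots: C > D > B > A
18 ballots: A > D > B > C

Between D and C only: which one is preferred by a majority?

D is ranked above C on 33 ballots; C above D on 8.

D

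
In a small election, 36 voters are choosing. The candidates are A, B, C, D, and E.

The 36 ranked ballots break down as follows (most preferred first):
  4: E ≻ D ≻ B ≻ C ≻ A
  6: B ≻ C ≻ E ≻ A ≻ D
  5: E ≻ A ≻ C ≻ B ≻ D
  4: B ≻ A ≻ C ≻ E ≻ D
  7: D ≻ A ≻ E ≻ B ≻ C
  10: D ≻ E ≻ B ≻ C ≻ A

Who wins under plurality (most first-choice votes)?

First-place votes: A 0, B 10, C 0, D 17, E 9.

D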